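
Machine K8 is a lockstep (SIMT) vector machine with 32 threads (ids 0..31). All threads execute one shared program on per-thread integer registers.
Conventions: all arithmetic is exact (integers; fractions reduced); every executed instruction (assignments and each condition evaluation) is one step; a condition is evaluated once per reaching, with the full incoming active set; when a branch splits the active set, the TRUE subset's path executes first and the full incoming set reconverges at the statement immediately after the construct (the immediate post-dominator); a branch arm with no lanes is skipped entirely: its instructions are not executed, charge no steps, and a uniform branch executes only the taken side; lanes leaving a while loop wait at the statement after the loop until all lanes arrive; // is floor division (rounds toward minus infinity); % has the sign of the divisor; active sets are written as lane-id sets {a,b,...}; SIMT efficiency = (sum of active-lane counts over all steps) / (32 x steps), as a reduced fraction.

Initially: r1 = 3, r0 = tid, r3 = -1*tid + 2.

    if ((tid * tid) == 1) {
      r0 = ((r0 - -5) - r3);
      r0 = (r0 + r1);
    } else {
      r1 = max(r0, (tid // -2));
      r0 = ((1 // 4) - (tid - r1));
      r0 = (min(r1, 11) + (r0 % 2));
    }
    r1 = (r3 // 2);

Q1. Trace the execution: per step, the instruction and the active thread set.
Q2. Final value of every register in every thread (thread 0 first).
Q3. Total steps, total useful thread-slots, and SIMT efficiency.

step 0: eval ((tid * tid) == 1)      {0,1,2,3,4,5,6,7,8,9,10,11,12,13,14,15,16,17,18,19,20,21,22,23,24,25,26,27,28,29,30,31}
step 1: r0 <- ((r0 - -5) - r3)       {1}
step 2: r0 <- (r0 + r1)              {1}
step 3: r1 <- max(r0, (tid // -2))   {0,2,3,4,5,6,7,8,9,10,11,12,13,14,15,16,17,18,19,20,21,22,23,24,25,26,27,28,29,30,31}
step 4: r0 <- ((1 // 4) - (tid - r1)) {0,2,3,4,5,6,7,8,9,10,11,12,13,14,15,16,17,18,19,20,21,22,23,24,25,26,27,28,29,30,31}
step 5: r0 <- (min(r1, 11) + (r0 % 2)) {0,2,3,4,5,6,7,8,9,10,11,12,13,14,15,16,17,18,19,20,21,22,23,24,25,26,27,28,29,30,31}
step 6: r1 <- (r3 // 2)              {0,1,2,3,4,5,6,7,8,9,10,11,12,13,14,15,16,17,18,19,20,21,22,23,24,25,26,27,28,29,30,31}

Answer: 7 steps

r1: 1,0,0,-1,-1,-2,-2,-3,-3,-4,-4,-5,-5,-6,-6,-7,-7,-8,-8,-9,-9,-10,-10,-11,-11,-12,-12,-13,-13,-14,-14,-15
r0: 0,8,2,3,4,5,6,7,8,9,10,11,11,11,11,11,11,11,11,11,11,11,11,11,11,11,11,11,11,11,11,11
r3: 2,1,0,-1,-2,-3,-4,-5,-6,-7,-8,-9,-10,-11,-12,-13,-14,-15,-16,-17,-18,-19,-20,-21,-22,-23,-24,-25,-26,-27,-28,-29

steps = 7; useful = 159; efficiency = 159/224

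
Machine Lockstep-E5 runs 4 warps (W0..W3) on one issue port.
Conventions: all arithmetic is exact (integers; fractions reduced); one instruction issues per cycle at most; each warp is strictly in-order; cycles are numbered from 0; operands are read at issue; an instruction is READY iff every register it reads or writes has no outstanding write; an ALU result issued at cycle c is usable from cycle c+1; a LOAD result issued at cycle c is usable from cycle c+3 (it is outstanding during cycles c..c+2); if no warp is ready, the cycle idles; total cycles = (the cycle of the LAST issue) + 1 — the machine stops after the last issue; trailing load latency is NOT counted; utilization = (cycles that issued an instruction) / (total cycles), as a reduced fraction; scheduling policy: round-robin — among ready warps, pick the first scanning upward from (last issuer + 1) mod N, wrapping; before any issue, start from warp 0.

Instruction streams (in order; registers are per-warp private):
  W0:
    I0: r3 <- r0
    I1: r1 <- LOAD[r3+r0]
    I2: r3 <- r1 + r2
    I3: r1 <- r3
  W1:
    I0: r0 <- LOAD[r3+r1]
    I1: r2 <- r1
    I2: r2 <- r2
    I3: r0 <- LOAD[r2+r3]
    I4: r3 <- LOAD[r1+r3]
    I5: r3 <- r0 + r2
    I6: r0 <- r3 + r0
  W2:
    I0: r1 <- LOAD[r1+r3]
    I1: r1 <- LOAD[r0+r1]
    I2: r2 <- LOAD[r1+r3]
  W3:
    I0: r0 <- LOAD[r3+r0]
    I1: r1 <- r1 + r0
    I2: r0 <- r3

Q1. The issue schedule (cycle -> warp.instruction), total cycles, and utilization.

cycle 0: W0.I0
cycle 1: W1.I0
cycle 2: W2.I0
cycle 3: W3.I0
cycle 4: W0.I1
cycle 5: W1.I1
cycle 6: W2.I1
cycle 7: W3.I1
cycle 8: W0.I2
cycle 9: W1.I2
cycle 10: W2.I2
cycle 11: W3.I2
cycle 12: W0.I3
cycle 13: W1.I3
cycle 14: W1.I4
cycle 15: idle
cycle 16: idle
cycle 17: W1.I5
cycle 18: W1.I6

Answer: 19 cycles, utilization 17/19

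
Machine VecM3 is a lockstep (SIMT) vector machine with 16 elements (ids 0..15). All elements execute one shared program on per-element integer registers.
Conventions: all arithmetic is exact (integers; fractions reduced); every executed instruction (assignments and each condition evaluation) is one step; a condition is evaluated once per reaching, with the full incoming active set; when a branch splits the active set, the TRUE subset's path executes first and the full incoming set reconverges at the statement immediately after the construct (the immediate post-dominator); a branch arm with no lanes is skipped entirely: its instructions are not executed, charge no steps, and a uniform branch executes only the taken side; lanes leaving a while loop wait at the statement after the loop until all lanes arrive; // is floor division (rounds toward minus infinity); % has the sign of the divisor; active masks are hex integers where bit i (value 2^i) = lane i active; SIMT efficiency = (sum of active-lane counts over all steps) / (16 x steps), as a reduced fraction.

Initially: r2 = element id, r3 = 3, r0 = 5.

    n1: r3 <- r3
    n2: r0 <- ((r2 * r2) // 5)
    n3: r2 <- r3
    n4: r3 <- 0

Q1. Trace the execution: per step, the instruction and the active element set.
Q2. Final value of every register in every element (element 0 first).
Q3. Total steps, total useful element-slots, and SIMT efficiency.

step 0: r3 <- r3                     0xffff
step 1: r0 <- ((r2 * r2) // 5)       0xffff
step 2: r2 <- r3                     0xffff
step 3: r3 <- 0                      0xffff

Answer: 4 steps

r2: 3,3,3,3,3,3,3,3,3,3,3,3,3,3,3,3
r3: 0,0,0,0,0,0,0,0,0,0,0,0,0,0,0,0
r0: 0,0,0,1,3,5,7,9,12,16,20,24,28,33,39,45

steps = 4; useful = 64; efficiency = 64/64 = 1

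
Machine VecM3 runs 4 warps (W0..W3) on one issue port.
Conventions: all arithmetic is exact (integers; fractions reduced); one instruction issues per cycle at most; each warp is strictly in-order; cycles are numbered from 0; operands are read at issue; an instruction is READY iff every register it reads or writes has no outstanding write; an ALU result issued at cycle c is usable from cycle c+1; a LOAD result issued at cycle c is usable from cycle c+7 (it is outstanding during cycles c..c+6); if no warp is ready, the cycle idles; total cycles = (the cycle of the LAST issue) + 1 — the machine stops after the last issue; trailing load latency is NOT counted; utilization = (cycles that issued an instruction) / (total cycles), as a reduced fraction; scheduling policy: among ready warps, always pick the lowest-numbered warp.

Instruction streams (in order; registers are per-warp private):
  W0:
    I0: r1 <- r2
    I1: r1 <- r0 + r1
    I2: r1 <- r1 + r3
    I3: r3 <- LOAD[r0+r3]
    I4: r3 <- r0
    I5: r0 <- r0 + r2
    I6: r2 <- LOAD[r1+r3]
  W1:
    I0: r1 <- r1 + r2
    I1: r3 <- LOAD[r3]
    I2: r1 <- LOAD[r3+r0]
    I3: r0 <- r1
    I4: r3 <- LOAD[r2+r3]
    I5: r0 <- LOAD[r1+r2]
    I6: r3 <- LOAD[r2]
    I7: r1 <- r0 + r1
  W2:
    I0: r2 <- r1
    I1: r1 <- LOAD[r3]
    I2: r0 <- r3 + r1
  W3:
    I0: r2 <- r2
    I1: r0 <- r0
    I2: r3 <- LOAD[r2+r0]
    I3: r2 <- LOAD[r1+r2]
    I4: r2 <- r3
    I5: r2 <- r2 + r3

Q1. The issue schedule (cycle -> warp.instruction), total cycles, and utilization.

cycle 0: W0.I0
cycle 1: W0.I1
cycle 2: W0.I2
cycle 3: W0.I3
cycle 4: W1.I0
cycle 5: W1.I1
cycle 6: W2.I0
cycle 7: W2.I1
cycle 8: W3.I0
cycle 9: W3.I1
cycle 10: W0.I4
cycle 11: W0.I5
cycle 12: W0.I6
cycle 13: W1.I2
cycle 14: W2.I2
cycle 15: W3.I2
cycle 16: W3.I3
cycle 17: idle
cycle 18: idle
cycle 19: idle
cycle 20: W1.I3
cycle 21: W1.I4
cycle 22: W1.I5
cycle 23: W3.I4
cycle 24: W3.I5
cycle 25: idle
cycle 26: idle
cycle 27: idle
cycle 28: W1.I6
cycle 29: W1.I7

Answer: 30 cycles, utilization 4/5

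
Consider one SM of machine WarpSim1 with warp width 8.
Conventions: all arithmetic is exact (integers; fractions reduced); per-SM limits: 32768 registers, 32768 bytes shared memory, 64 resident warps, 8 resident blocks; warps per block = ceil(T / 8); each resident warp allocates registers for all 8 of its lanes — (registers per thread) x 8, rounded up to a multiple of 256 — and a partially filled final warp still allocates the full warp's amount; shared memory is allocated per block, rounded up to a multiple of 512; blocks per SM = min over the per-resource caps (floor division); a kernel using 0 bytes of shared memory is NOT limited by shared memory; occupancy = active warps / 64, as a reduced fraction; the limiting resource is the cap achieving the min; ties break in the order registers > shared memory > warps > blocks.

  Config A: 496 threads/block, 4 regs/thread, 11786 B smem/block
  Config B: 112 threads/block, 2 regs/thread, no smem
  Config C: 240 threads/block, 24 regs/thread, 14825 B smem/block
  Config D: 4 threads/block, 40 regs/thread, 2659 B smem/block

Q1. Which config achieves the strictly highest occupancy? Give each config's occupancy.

occupancies: A 31/32, B 7/8, C 15/16, D 1/8

Answer: A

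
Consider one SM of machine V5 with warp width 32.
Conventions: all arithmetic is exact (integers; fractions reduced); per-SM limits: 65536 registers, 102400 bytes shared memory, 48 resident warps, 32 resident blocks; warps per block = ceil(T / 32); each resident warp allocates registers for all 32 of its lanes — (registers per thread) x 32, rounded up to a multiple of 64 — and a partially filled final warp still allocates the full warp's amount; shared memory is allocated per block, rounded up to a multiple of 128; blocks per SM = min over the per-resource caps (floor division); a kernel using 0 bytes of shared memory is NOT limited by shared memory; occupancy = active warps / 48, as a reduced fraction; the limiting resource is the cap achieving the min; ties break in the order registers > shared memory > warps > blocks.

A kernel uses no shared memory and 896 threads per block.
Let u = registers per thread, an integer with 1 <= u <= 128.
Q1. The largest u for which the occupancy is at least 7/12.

Answer: u = 72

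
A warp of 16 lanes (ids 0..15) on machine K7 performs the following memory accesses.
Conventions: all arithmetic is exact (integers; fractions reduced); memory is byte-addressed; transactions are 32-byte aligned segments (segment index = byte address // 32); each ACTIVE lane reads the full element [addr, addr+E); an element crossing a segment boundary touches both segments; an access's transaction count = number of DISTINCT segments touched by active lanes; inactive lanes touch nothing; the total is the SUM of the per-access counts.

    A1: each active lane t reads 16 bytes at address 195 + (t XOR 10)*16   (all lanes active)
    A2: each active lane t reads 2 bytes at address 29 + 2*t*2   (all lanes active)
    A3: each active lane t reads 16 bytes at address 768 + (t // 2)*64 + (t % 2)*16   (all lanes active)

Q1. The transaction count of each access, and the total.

A1: 9 transactions
A2: 3 transactions
A3: 8 transactions

Answer: 9,3,8; total 20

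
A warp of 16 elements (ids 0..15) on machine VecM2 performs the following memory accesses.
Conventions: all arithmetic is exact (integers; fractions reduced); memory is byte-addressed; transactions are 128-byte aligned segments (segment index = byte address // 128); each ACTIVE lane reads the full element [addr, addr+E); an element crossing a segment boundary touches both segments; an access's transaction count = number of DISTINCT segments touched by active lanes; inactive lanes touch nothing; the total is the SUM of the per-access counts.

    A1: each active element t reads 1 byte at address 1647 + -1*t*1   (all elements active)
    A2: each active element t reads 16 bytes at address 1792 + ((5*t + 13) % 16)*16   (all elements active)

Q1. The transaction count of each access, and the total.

A1: 1 transaction
A2: 2 transactions

Answer: 1,2; total 3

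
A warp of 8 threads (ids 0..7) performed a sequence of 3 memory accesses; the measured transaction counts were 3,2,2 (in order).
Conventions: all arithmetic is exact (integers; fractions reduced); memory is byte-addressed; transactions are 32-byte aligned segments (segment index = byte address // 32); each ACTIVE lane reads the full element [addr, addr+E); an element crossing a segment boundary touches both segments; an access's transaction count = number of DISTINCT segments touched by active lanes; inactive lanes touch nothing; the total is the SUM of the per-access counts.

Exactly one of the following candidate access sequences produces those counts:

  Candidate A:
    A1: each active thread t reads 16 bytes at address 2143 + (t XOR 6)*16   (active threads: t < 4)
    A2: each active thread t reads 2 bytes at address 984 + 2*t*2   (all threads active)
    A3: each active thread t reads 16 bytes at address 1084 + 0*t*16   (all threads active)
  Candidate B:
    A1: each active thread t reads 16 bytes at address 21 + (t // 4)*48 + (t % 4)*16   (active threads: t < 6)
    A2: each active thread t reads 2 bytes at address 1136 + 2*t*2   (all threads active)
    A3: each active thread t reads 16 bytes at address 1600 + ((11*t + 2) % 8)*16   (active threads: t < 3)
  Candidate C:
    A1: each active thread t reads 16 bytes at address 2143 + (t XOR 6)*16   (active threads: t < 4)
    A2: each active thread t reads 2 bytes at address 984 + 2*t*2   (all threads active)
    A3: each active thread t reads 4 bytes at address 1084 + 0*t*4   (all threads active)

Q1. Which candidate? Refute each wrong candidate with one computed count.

B: A1 gives 4 transactions, not 3
C: A3 gives 1 transaction, not 2
A: all counts match (3,2,2)

Answer: A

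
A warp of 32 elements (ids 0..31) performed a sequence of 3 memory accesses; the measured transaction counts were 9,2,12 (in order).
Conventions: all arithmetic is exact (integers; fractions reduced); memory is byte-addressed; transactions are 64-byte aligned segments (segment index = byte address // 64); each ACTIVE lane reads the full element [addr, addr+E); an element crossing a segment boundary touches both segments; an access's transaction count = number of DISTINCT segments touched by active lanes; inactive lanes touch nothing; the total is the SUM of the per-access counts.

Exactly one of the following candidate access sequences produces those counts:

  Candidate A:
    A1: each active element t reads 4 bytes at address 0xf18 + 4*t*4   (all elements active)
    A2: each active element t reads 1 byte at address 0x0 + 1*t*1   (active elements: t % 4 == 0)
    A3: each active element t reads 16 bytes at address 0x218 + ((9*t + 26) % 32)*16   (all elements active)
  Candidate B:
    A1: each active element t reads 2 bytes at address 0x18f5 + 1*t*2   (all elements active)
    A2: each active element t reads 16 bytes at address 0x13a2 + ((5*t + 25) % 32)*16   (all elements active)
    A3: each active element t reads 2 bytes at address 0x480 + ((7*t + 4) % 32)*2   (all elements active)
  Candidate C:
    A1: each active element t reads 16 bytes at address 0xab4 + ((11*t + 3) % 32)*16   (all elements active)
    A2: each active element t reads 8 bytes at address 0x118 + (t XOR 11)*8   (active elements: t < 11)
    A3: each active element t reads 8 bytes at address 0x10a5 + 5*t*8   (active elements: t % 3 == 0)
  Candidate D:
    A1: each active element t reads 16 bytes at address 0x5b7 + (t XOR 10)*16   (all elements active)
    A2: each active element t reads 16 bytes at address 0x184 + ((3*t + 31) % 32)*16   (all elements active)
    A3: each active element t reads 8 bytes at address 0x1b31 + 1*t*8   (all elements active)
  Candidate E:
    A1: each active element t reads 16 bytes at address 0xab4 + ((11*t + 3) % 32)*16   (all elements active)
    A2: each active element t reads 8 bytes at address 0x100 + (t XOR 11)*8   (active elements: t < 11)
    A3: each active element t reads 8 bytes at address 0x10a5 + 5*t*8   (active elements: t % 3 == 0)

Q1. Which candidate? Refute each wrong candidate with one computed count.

A: A2 gives 1 transaction, not 2
B: A1 gives 2 transactions, not 9
C: A2 gives 3 transactions, not 2
D: A2 gives 9 transactions, not 2
E: all counts match (9,2,12)

Answer: E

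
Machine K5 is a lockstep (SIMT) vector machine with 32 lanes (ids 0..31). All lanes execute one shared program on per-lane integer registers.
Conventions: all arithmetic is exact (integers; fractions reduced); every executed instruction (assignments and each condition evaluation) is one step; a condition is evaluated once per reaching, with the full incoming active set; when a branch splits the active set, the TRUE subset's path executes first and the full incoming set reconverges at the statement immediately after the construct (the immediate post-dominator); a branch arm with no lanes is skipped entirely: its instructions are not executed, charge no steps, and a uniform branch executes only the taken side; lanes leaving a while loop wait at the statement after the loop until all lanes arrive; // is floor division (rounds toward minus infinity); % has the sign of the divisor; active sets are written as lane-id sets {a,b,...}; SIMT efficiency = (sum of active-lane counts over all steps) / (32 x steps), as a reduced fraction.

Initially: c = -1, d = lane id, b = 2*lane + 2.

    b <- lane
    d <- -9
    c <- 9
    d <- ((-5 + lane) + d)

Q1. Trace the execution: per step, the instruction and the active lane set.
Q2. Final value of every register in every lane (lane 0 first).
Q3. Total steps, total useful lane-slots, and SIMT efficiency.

step 0: b <- lane                    {0,1,2,3,4,5,6,7,8,9,10,11,12,13,14,15,16,17,18,19,20,21,22,23,24,25,26,27,28,29,30,31}
step 1: d <- -9                      {0,1,2,3,4,5,6,7,8,9,10,11,12,13,14,15,16,17,18,19,20,21,22,23,24,25,26,27,28,29,30,31}
step 2: c <- 9                       {0,1,2,3,4,5,6,7,8,9,10,11,12,13,14,15,16,17,18,19,20,21,22,23,24,25,26,27,28,29,30,31}
step 3: d <- ((-5 + lane) + d)       {0,1,2,3,4,5,6,7,8,9,10,11,12,13,14,15,16,17,18,19,20,21,22,23,24,25,26,27,28,29,30,31}

Answer: 4 steps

c: 9,9,9,9,9,9,9,9,9,9,9,9,9,9,9,9,9,9,9,9,9,9,9,9,9,9,9,9,9,9,9,9
d: -14,-13,-12,-11,-10,-9,-8,-7,-6,-5,-4,-3,-2,-1,0,1,2,3,4,5,6,7,8,9,10,11,12,13,14,15,16,17
b: 0,1,2,3,4,5,6,7,8,9,10,11,12,13,14,15,16,17,18,19,20,21,22,23,24,25,26,27,28,29,30,31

steps = 4; useful = 128; efficiency = 128/128 = 1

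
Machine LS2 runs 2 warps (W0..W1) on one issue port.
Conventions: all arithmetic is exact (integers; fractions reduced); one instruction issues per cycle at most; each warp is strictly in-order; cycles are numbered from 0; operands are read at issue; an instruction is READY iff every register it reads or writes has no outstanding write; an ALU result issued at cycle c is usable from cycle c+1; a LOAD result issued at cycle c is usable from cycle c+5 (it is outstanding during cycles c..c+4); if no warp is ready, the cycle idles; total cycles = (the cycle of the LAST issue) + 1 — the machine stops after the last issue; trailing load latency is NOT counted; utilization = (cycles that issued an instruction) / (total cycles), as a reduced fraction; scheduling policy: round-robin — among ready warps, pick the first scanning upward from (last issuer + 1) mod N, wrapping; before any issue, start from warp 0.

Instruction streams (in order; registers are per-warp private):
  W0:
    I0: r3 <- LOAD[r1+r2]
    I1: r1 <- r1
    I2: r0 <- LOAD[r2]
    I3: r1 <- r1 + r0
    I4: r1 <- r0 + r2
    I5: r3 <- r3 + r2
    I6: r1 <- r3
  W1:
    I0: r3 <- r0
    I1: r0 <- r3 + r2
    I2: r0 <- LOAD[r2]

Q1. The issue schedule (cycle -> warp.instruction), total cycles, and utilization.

cycle 0: W0.I0
cycle 1: W1.I0
cycle 2: W0.I1
cycle 3: W1.I1
cycle 4: W0.I2
cycle 5: W1.I2
cycle 6: idle
cycle 7: idle
cycle 8: idle
cycle 9: W0.I3
cycle 10: W0.I4
cycle 11: W0.I5
cycle 12: W0.I6

Answer: 13 cycles, utilization 10/13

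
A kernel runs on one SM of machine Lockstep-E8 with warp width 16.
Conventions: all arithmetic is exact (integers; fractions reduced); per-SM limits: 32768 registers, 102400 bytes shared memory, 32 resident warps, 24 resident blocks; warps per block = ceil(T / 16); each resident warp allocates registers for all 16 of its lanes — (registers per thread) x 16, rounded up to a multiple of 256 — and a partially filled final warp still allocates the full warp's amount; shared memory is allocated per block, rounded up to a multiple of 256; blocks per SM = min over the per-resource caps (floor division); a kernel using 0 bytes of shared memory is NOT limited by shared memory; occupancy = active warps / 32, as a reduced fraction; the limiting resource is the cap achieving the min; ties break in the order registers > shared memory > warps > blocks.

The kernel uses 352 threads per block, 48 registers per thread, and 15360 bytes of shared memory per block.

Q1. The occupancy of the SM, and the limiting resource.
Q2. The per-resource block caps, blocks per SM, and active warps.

Answer: occupancy 11/16, limited by registers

registers: 1 block
shared memory: 6 blocks
warps: 1 block
blocks: 24 blocks

Answer: 1 block, 22 active warps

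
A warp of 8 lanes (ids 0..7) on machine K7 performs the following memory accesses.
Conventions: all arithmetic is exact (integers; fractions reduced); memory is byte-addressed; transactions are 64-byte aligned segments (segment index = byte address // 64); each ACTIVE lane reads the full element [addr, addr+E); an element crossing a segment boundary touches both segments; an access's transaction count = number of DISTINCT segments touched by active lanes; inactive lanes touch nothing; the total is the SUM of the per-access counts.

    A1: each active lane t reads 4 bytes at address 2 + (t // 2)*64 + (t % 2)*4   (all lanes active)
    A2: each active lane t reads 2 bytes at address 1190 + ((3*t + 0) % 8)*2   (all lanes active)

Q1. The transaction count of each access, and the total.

A1: 4 transactions
A2: 1 transaction

Answer: 4,1; total 5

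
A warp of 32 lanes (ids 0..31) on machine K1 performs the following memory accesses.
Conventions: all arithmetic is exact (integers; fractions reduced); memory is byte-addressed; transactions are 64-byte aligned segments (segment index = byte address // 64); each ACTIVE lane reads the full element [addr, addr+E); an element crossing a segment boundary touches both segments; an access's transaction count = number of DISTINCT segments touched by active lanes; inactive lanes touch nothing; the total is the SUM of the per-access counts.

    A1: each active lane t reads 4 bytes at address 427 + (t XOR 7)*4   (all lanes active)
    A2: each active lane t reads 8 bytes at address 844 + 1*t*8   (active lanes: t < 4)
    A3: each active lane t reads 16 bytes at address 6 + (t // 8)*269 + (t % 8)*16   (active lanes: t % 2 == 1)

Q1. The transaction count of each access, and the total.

A1: 3 transactions
A2: 1 transaction
A3: 12 transactions

Answer: 3,1,12; total 16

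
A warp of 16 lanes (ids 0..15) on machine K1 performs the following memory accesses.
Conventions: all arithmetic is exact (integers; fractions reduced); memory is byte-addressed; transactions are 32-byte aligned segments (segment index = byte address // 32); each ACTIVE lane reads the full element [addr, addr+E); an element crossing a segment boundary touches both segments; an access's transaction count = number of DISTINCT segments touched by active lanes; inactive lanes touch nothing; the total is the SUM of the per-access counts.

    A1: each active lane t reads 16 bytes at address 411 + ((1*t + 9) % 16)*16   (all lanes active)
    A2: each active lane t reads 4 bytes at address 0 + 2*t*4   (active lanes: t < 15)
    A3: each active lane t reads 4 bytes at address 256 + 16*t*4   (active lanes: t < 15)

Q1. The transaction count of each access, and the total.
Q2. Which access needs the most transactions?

A1: 9 transactions
A2: 4 transactions
A3: 15 transactions

Answer: 9,4,15; total 28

Answer: A3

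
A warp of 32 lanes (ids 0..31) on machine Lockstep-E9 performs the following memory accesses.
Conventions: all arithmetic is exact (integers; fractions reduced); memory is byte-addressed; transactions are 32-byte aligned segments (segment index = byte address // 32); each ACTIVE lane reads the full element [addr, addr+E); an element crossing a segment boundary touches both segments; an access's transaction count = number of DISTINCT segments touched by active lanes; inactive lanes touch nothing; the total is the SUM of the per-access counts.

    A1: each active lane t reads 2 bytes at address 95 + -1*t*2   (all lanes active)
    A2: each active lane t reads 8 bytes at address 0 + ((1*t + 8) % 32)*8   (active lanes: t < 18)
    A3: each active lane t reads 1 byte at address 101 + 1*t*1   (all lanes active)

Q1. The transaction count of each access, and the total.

A1: 3 transactions
A2: 5 transactions
A3: 2 transactions

Answer: 3,5,2; total 10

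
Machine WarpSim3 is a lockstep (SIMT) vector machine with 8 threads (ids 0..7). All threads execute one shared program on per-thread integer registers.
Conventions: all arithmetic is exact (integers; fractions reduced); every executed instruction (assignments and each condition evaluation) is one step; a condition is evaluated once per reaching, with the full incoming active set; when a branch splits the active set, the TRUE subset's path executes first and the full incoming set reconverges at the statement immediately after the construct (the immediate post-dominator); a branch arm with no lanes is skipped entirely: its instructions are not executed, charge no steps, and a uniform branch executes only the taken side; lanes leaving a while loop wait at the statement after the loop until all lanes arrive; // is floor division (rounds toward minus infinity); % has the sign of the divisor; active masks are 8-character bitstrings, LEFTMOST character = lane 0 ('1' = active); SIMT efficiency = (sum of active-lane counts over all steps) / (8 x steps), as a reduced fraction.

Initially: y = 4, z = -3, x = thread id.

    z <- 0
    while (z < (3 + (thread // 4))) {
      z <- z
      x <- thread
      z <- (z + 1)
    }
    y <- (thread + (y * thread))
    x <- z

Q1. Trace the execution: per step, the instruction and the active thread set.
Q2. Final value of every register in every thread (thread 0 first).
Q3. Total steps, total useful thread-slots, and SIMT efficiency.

step 0: z <- 0                       11111111
step 1: eval (z < (3 + (thread // 4))) 11111111
step 2: z <- z                       11111111
step 3: x <- thread                  11111111
step 4: z <- (z + 1)                 11111111
step 5: eval (z < (3 + (thread // 4))) 11111111
step 6: z <- z                       11111111
step 7: x <- thread                  11111111
step 8: z <- (z + 1)                 11111111
step 9: eval (z < (3 + (thread // 4))) 11111111
step 10: z <- z                       11111111
step 11: x <- thread                  11111111
step 12: z <- (z + 1)                 11111111
step 13: eval (z < (3 + (thread // 4))) 11111111
step 14: z <- z                       00001111
step 15: x <- thread                  00001111
step 16: z <- (z + 1)                 00001111
step 17: eval (z < (3 + (thread // 4))) 00001111
step 18: y <- (thread + (y * thread)) 11111111
step 19: x <- z                       11111111

Answer: 20 steps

y: 0,5,10,15,20,25,30,35
z: 3,3,3,3,4,4,4,4
x: 3,3,3,3,4,4,4,4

steps = 20; useful = 144; efficiency = 144/160 = 9/10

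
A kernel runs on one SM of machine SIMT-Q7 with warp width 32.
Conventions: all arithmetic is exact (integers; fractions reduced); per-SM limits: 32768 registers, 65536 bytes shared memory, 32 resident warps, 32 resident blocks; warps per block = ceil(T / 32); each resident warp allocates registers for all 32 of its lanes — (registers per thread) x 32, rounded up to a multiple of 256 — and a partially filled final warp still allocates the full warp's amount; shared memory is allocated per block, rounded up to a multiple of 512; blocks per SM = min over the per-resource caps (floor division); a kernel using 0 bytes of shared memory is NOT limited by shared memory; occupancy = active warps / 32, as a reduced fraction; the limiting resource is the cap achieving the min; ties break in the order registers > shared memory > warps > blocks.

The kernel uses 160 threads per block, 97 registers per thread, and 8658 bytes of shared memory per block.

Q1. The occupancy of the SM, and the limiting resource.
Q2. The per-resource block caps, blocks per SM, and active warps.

Answer: occupancy 5/32, limited by registers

registers: 1 block
shared memory: 7 blocks
warps: 6 blocks
blocks: 32 blocks

Answer: 1 block, 5 active warps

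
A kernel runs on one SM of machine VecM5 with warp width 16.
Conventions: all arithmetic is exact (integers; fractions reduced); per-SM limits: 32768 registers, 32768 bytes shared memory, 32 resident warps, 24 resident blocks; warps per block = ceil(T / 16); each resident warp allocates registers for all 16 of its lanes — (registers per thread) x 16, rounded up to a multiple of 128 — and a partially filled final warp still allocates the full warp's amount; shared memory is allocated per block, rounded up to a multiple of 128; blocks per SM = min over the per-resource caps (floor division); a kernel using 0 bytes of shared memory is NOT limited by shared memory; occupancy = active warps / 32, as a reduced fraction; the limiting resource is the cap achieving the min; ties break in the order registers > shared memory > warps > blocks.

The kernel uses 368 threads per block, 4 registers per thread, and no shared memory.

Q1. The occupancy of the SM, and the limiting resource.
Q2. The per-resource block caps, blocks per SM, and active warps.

Answer: occupancy 23/32, limited by warps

registers: 11 blocks
shared memory: no limit (kernel uses none)
warps: 1 block
blocks: 24 blocks

Answer: 1 block, 23 active warps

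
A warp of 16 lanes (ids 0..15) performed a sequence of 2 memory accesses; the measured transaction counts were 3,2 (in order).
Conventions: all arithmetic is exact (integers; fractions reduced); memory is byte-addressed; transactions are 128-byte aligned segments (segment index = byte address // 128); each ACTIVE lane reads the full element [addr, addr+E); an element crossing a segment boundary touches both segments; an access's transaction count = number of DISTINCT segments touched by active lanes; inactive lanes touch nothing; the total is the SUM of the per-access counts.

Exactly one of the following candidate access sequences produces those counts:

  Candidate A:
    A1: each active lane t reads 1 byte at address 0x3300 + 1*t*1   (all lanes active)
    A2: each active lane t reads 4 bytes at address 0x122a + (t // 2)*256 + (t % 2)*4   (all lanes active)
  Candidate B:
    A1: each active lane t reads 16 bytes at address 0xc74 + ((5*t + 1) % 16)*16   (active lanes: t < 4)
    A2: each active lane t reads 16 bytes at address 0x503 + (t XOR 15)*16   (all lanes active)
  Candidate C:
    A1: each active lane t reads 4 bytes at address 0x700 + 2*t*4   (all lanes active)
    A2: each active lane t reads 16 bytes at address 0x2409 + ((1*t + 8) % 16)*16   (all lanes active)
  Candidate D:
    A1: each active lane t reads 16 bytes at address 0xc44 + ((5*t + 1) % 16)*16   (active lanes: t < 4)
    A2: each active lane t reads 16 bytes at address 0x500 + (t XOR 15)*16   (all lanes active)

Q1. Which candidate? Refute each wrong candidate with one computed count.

A: A1 gives 1 transaction, not 3
B: A2 gives 3 transactions, not 2
C: A1 gives 1 transaction, not 3
D: all counts match (3,2)

Answer: D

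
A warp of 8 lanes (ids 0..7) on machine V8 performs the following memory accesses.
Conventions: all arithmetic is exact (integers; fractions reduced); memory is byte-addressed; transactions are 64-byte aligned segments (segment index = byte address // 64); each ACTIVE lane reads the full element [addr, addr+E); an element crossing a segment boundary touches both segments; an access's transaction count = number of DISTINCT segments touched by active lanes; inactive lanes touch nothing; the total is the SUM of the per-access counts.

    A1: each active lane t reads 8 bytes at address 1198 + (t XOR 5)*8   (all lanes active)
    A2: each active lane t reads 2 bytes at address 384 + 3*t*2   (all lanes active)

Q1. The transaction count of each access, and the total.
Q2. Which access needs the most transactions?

A1: 2 transactions
A2: 1 transaction

Answer: 2,1; total 3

Answer: A1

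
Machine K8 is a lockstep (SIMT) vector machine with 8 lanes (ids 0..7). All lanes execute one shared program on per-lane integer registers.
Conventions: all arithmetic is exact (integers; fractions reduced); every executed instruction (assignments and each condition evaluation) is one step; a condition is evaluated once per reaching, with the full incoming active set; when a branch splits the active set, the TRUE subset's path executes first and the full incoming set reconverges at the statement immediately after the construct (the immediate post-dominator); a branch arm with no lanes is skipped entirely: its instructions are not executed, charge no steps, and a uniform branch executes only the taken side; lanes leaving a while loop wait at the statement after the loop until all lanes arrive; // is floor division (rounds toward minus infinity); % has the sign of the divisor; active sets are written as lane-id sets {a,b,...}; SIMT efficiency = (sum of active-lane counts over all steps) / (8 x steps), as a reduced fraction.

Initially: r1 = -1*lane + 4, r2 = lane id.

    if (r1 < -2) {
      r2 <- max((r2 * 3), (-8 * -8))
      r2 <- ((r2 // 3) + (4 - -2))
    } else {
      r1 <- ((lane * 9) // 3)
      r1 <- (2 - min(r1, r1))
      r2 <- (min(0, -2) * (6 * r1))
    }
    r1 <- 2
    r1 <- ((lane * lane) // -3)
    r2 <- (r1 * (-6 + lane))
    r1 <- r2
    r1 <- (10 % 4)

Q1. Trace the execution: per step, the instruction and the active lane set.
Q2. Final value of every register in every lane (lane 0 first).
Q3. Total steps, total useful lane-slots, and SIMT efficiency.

step 0: eval (r1 < -2)               {0,1,2,3,4,5,6,7}
step 1: r2 <- max((r2 * 3), (-8 * -8)) {7}
step 2: r2 <- ((r2 // 3) + (4 - -2)) {7}
step 3: r1 <- ((lane * 9) // 3)      {0,1,2,3,4,5,6}
step 4: r1 <- (2 - min(r1, r1))      {0,1,2,3,4,5,6}
step 5: r2 <- (min(0, -2) * (6 * r1)) {0,1,2,3,4,5,6}
step 6: r1 <- 2                      {0,1,2,3,4,5,6,7}
step 7: r1 <- ((lane * lane) // -3)  {0,1,2,3,4,5,6,7}
step 8: r2 <- (r1 * (-6 + lane))     {0,1,2,3,4,5,6,7}
step 9: r1 <- r2                     {0,1,2,3,4,5,6,7}
step 10: r1 <- (10 % 4)               {0,1,2,3,4,5,6,7}

Answer: 11 steps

r1: 2,2,2,2,2,2,2,2
r2: 0,5,8,9,12,9,0,-17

steps = 11; useful = 71; efficiency = 71/88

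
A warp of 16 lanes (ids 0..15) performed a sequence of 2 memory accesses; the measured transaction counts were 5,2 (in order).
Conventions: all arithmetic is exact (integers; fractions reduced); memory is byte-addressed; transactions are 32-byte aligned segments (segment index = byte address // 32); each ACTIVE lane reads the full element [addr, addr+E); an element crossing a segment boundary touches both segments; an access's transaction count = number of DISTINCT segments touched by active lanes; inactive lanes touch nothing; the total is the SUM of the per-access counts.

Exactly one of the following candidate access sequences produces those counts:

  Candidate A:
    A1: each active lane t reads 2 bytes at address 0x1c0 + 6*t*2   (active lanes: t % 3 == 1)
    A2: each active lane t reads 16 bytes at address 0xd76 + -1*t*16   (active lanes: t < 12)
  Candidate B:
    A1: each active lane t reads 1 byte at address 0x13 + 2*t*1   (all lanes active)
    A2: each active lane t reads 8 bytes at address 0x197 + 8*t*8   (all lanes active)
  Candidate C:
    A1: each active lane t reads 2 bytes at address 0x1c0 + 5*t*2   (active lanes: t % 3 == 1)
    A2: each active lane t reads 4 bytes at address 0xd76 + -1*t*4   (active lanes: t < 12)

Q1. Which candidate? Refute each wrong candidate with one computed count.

A: A2 gives 7 transactions, not 2
B: A1 gives 2 transactions, not 5
C: all counts match (5,2)

Answer: C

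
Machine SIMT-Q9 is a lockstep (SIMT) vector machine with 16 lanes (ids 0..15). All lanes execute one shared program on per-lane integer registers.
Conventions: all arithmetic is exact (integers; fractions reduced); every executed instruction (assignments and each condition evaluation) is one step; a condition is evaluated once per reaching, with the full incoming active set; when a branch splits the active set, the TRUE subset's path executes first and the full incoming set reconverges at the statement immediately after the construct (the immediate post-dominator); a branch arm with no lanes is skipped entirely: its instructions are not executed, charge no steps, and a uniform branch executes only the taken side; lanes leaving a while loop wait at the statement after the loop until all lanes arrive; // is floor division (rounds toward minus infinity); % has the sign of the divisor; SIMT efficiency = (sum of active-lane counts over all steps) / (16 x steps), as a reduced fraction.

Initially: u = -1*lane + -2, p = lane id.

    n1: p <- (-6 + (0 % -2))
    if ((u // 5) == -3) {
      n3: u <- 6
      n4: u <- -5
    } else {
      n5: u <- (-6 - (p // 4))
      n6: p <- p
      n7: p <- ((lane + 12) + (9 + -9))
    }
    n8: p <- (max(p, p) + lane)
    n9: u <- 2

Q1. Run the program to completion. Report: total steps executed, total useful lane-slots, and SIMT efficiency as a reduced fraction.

Answer: 9 steps, 107 useful, 107/144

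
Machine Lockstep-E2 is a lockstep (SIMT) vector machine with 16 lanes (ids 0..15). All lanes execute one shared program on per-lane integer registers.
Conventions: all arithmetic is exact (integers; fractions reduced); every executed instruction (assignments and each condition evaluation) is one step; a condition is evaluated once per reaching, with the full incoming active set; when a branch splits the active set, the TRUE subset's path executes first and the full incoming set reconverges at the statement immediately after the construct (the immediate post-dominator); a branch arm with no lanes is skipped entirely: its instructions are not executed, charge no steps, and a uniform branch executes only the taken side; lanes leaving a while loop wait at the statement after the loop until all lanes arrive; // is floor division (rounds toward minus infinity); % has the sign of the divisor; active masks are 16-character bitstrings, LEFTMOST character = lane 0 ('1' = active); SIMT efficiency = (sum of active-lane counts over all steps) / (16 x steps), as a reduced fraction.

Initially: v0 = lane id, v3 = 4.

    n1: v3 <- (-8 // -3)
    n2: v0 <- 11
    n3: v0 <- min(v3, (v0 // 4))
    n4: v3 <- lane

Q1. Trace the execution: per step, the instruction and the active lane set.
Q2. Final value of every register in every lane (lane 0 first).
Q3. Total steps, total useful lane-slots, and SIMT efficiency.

step 0: v3 <- (-8 // -3)             1111111111111111
step 1: v0 <- 11                     1111111111111111
step 2: v0 <- min(v3, (v0 // 4))     1111111111111111
step 3: v3 <- lane                   1111111111111111

Answer: 4 steps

v0: 2,2,2,2,2,2,2,2,2,2,2,2,2,2,2,2
v3: 0,1,2,3,4,5,6,7,8,9,10,11,12,13,14,15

steps = 4; useful = 64; efficiency = 64/64 = 1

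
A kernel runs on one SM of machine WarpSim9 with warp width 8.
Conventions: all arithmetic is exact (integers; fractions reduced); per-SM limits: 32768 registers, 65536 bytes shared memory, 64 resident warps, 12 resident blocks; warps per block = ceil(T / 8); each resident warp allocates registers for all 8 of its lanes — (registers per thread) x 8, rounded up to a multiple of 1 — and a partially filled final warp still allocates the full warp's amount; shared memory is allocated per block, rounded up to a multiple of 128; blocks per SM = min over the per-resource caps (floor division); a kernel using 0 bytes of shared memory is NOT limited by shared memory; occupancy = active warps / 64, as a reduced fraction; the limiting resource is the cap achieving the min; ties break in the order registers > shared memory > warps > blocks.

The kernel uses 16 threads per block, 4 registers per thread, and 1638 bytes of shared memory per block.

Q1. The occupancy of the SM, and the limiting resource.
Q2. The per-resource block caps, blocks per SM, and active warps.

Answer: occupancy 3/8, limited by blocks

registers: 512 blocks
shared memory: 39 blocks
warps: 32 blocks
blocks: 12 blocks

Answer: 12 blocks, 24 active warps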